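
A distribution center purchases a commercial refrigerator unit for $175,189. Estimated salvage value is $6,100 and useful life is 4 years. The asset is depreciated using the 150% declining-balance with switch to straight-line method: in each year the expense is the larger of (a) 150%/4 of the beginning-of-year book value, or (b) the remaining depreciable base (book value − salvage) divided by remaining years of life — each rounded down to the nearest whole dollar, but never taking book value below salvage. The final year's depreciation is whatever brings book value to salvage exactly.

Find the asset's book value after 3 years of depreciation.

$37,267

Depreciable base = $175,189 − $6,100 = $169,089.
Year 1: DB = ⌊$175,189 × 150%/4⌋ = $65,695; SL = ⌊$169,089/4⌋ = $42,272 → take DB $65,695. Book value $109,494.
Year 2: DB = ⌊$109,494 × 150%/4⌋ = $41,060; SL = ⌊$103,394/3⌋ = $34,464 → take DB $41,060. Book value $68,434.
Year 3: DB = ⌊$68,434 × 150%/4⌋ = $25,662; SL = ⌊$62,334/2⌋ = $31,167 → take SL $31,167. Book value $37,267.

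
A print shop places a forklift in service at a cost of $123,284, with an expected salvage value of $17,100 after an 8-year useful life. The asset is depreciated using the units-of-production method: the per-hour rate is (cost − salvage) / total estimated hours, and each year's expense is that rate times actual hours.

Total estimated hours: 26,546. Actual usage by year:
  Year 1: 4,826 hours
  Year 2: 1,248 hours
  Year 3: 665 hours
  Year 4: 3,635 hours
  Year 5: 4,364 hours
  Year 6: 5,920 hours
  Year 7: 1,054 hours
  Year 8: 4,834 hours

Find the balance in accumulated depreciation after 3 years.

Depreciable base = $123,284 − $17,100 = $106,184.
Rate = $106,184 / 26,546 hours = $4 per hour.
Year 1: 4,826 × $4 = $19,304. Book value $103,980.
Year 2: 1,248 × $4 = $4,992. Book value $98,988.
Year 3: 665 × $4 = $2,660. Book value $96,328.
Accumulated through year 3 = $123,284 − $96,328 = $26,956.

$26,956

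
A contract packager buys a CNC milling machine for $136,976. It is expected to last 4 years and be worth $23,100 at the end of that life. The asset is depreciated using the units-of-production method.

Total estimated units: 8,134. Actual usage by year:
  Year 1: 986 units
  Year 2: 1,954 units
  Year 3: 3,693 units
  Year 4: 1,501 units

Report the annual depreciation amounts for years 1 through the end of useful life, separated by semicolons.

$13,804; $27,356; $51,702; $21,014

Depreciable base = $136,976 − $23,100 = $113,876.
Rate = $113,876 / 8,134 units = $14 per unit.
Year 1: 986 × $14 = $13,804. Book value $123,172.
Year 2: 1,954 × $14 = $27,356. Book value $95,816.
Year 3: 3,693 × $14 = $51,702. Book value $44,114.
Year 4: 1,501 × $14 = $21,014. Book value $23,100.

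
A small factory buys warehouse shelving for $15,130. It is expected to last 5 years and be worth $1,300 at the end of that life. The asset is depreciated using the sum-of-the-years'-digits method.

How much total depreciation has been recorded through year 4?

$12,908

Depreciable base = $15,130 − $1,300 = $13,830.
Sum of the years' digits = 5+4+3+2+1 = 15.
Year 1: $13,830 × 5/15 = $4,610. Book value $10,520.
Year 2: $13,830 × 4/15 = $3,688. Book value $6,832.
Year 3: $13,830 × 3/15 = $2,766. Book value $4,066.
Year 4: $13,830 × 2/15 = $1,844. Book value $2,222.
Accumulated through year 4 = $15,130 − $2,222 = $12,908.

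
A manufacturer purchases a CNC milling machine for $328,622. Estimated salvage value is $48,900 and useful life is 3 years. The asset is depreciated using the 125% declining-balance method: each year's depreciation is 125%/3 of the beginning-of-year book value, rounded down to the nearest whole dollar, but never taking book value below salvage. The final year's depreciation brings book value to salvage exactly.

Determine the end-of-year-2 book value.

$111,824

Depreciable base = $328,622 − $48,900 = $279,722.
Year 1: ⌊$328,622 × 125%/3⌋ = $136,925. Book value $191,697.
Year 2: ⌊$191,697 × 125%/3⌋ = $79,873. Book value $111,824.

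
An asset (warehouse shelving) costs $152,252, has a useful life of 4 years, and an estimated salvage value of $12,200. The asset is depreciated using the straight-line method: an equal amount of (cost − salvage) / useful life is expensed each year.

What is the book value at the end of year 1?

$117,239

Depreciable base = $152,252 − $12,200 = $140,052.
Annual expense = $140,052 / 4 = $35,013.
End of year 1: book value $117,239.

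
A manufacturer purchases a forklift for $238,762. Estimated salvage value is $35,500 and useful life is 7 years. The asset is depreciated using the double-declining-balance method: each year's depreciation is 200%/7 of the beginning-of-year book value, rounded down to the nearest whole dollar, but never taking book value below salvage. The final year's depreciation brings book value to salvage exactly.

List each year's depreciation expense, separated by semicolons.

$68,217; $48,727; $34,805; $24,860; $17,758; $8,895; $0

Depreciable base = $238,762 − $35,500 = $203,262.
Year 1: ⌊$238,762 × 200%/7⌋ = $68,217. Book value $170,545.
Year 2: ⌊$170,545 × 200%/7⌋ = $48,727. Book value $121,818.
Year 3: ⌊$121,818 × 200%/7⌋ = $34,805. Book value $87,013.
Year 4: ⌊$87,013 × 200%/7⌋ = $24,860. Book value $62,153.
Year 5: ⌊$62,153 × 200%/7⌋ = $17,758. Book value $44,395.
Year 6: ⌊$44,395 × 200%/7⌋ = $12,684, capped at $8,895. Book value $35,500.
Year 7 (final): $35,500 − $35,500 = $0. Book value $35,500.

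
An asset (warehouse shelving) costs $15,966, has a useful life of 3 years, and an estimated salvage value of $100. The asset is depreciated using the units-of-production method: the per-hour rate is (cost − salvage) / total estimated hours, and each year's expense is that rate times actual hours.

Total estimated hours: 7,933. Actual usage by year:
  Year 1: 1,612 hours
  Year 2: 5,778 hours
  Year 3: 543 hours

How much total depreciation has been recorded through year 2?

$14,780

Depreciable base = $15,966 − $100 = $15,866.
Rate = $15,866 / 7,933 hours = $2 per hour.
Year 1: 1,612 × $2 = $3,224. Book value $12,742.
Year 2: 5,778 × $2 = $11,556. Book value $1,186.
Accumulated through year 2 = $15,966 − $1,186 = $14,780.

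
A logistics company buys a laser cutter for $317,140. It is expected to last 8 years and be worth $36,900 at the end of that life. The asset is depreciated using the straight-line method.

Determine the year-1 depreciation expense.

$35,030

Depreciable base = $317,140 − $36,900 = $280,240.
Annual expense = $280,240 / 8 = $35,030.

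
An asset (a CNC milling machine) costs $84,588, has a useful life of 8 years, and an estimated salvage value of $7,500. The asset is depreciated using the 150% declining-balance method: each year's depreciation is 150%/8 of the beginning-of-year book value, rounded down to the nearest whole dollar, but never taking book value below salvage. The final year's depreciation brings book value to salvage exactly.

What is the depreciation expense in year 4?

$8,507

Depreciable base = $84,588 − $7,500 = $77,088.
Year 1: ⌊$84,588 × 150%/8⌋ = $15,860. Book value $68,728.
Year 2: ⌊$68,728 × 150%/8⌋ = $12,886. Book value $55,842.
Year 3: ⌊$55,842 × 150%/8⌋ = $10,470. Book value $45,372.
Year 4: ⌊$45,372 × 150%/8⌋ = $8,507. Book value $36,865.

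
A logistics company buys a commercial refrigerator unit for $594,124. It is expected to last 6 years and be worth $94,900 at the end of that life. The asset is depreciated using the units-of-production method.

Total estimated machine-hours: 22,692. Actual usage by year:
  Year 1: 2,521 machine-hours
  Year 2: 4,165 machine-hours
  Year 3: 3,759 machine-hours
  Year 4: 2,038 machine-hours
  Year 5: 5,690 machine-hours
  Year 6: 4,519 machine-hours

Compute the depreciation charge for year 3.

$82,698

Depreciable base = $594,124 − $94,900 = $499,224.
Rate = $499,224 / 22,692 machine-hours = $22 per machine-hour.
Year 1: 2,521 × $22 = $55,462. Book value $538,662.
Year 2: 4,165 × $22 = $91,630. Book value $447,032.
Year 3: 3,759 × $22 = $82,698. Book value $364,334.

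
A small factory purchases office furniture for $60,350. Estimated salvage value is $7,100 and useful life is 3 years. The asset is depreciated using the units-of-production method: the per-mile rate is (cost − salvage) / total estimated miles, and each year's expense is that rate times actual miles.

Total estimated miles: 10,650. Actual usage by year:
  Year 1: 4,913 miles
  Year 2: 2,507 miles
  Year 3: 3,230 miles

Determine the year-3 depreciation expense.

Depreciable base = $60,350 − $7,100 = $53,250.
Rate = $53,250 / 10,650 miles = $5 per mile.
Year 1: 4,913 × $5 = $24,565. Book value $35,785.
Year 2: 2,507 × $5 = $12,535. Book value $23,250.
Year 3: 3,230 × $5 = $16,150. Book value $7,100.

$16,150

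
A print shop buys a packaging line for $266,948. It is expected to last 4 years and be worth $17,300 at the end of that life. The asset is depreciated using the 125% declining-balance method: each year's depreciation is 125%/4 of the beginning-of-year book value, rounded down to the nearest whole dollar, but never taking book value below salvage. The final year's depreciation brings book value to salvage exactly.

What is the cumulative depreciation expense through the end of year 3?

Depreciable base = $266,948 − $17,300 = $249,648.
Year 1: ⌊$266,948 × 125%/4⌋ = $83,421. Book value $183,527.
Year 2: ⌊$183,527 × 125%/4⌋ = $57,352. Book value $126,175.
Year 3: ⌊$126,175 × 125%/4⌋ = $39,429. Book value $86,746.
Accumulated through year 3 = $266,948 − $86,746 = $180,202.

$180,202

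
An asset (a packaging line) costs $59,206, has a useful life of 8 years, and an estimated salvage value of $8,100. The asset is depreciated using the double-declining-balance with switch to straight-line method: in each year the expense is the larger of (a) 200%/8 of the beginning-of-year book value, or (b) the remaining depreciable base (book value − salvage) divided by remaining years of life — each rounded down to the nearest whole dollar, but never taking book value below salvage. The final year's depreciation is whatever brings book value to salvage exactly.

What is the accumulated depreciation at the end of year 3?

$34,228

Depreciable base = $59,206 − $8,100 = $51,106.
Year 1: DB = ⌊$59,206 × 200%/8⌋ = $14,801; SL = ⌊$51,106/8⌋ = $6,388 → take DB $14,801. Book value $44,405.
Year 2: DB = ⌊$44,405 × 200%/8⌋ = $11,101; SL = ⌊$36,305/7⌋ = $5,186 → take DB $11,101. Book value $33,304.
Year 3: DB = ⌊$33,304 × 200%/8⌋ = $8,326; SL = ⌊$25,204/6⌋ = $4,200 → take DB $8,326. Book value $24,978.
Accumulated through year 3 = $59,206 − $24,978 = $34,228.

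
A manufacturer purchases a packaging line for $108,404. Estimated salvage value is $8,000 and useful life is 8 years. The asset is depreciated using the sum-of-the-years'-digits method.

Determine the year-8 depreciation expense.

Depreciable base = $108,404 − $8,000 = $100,404.
Sum of the years' digits = 8+7+6+5+4+3+2+1 = 36.
Year 1: $100,404 × 8/36 = $22,312. Book value $86,092.
Year 2: $100,404 × 7/36 = $19,523. Book value $66,569.
Year 3: $100,404 × 6/36 = $16,734. Book value $49,835.
Year 4: $100,404 × 5/36 = $13,945. Book value $35,890.
Year 5: $100,404 × 4/36 = $11,156. Book value $24,734.
Year 6: $100,404 × 3/36 = $8,367. Book value $16,367.
Year 7: $100,404 × 2/36 = $5,578. Book value $10,789.
Year 8: $100,404 × 1/36 = $2,789. Book value $8,000.

$2,789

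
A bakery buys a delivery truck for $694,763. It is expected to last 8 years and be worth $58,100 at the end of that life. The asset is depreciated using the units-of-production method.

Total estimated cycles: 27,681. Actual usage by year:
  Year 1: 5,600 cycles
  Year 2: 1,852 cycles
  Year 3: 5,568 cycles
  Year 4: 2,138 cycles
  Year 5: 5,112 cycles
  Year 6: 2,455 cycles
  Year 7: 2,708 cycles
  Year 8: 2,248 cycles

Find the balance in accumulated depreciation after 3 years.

Depreciable base = $694,763 − $58,100 = $636,663.
Rate = $636,663 / 27,681 cycles = $23 per cycle.
Year 1: 5,600 × $23 = $128,800. Book value $565,963.
Year 2: 1,852 × $23 = $42,596. Book value $523,367.
Year 3: 5,568 × $23 = $128,064. Book value $395,303.
Accumulated through year 3 = $694,763 − $395,303 = $299,460.

$299,460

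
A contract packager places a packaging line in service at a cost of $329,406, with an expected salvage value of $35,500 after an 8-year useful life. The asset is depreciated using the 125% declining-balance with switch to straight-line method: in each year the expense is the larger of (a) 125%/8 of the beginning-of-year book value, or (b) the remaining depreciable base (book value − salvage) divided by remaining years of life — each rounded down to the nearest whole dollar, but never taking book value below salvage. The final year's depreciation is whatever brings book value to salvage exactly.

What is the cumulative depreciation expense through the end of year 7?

$261,432

Depreciable base = $329,406 − $35,500 = $293,906.
Year 1: DB = ⌊$329,406 × 125%/8⌋ = $51,469; SL = ⌊$293,906/8⌋ = $36,738 → take DB $51,469. Book value $277,937.
Year 2: DB = ⌊$277,937 × 125%/8⌋ = $43,427; SL = ⌊$242,437/7⌋ = $34,633 → take DB $43,427. Book value $234,510.
Year 3: DB = ⌊$234,510 × 125%/8⌋ = $36,642; SL = ⌊$199,010/6⌋ = $33,168 → take DB $36,642. Book value $197,868.
Year 4: DB = ⌊$197,868 × 125%/8⌋ = $30,916; SL = ⌊$162,368/5⌋ = $32,473 → take SL $32,473. Book value $165,395.
Year 5: DB = ⌊$165,395 × 125%/8⌋ = $25,842; SL = ⌊$129,895/4⌋ = $32,473 → take SL $32,473. Book value $132,922.
Year 6: DB = ⌊$132,922 × 125%/8⌋ = $20,769; SL = ⌊$97,422/3⌋ = $32,474 → take SL $32,474. Book value $100,448.
Year 7: DB = ⌊$100,448 × 125%/8⌋ = $15,695; SL = ⌊$64,948/2⌋ = $32,474 → take SL $32,474. Book value $67,974.
Accumulated through year 7 = $329,406 − $67,974 = $261,432.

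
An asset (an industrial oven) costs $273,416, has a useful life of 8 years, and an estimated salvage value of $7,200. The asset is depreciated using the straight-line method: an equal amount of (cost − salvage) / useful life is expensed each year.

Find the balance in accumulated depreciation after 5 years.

$166,385

Depreciable base = $273,416 − $7,200 = $266,216.
Annual expense = $266,216 / 8 = $33,277.
End of year 1: book value $240,139.
End of year 2: book value $206,862.
End of year 3: book value $173,585.
End of year 4: book value $140,308.
End of year 5: book value $107,031.
Accumulated through year 5 = $273,416 − $107,031 = $166,385.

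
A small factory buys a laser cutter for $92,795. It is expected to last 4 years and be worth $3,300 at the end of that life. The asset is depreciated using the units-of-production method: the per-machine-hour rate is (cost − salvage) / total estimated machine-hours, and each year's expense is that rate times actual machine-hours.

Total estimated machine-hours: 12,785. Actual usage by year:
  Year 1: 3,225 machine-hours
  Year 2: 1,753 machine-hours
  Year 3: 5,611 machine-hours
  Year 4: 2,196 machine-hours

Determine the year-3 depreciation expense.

Depreciable base = $92,795 − $3,300 = $89,495.
Rate = $89,495 / 12,785 machine-hours = $7 per machine-hour.
Year 1: 3,225 × $7 = $22,575. Book value $70,220.
Year 2: 1,753 × $7 = $12,271. Book value $57,949.
Year 3: 5,611 × $7 = $39,277. Book value $18,672.

$39,277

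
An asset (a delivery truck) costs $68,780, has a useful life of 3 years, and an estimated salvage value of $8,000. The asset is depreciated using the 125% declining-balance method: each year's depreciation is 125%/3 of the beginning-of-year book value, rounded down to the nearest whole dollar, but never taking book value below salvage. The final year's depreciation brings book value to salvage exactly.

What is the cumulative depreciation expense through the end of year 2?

$45,375

Depreciable base = $68,780 − $8,000 = $60,780.
Year 1: ⌊$68,780 × 125%/3⌋ = $28,658. Book value $40,122.
Year 2: ⌊$40,122 × 125%/3⌋ = $16,717. Book value $23,405.
Accumulated through year 2 = $68,780 − $23,405 = $45,375.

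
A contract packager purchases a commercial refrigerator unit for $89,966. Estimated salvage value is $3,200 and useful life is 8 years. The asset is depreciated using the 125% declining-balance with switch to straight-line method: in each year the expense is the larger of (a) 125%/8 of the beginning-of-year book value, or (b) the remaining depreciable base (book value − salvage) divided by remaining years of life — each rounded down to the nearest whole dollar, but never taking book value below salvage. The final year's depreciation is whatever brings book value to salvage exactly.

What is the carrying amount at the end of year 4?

Depreciable base = $89,966 − $3,200 = $86,766.
Year 1: DB = ⌊$89,966 × 125%/8⌋ = $14,057; SL = ⌊$86,766/8⌋ = $10,845 → take DB $14,057. Book value $75,909.
Year 2: DB = ⌊$75,909 × 125%/8⌋ = $11,860; SL = ⌊$72,709/7⌋ = $10,387 → take DB $11,860. Book value $64,049.
Year 3: DB = ⌊$64,049 × 125%/8⌋ = $10,007; SL = ⌊$60,849/6⌋ = $10,141 → take SL $10,141. Book value $53,908.
Year 4: DB = ⌊$53,908 × 125%/8⌋ = $8,423; SL = ⌊$50,708/5⌋ = $10,141 → take SL $10,141. Book value $43,767.

$43,767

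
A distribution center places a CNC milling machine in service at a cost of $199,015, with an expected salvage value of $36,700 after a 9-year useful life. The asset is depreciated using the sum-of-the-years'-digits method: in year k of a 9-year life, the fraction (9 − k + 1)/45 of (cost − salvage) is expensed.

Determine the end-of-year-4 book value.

Depreciable base = $199,015 − $36,700 = $162,315.
Sum of the years' digits = 9+8+7+6+5+4+3+2+1 = 45.
Year 1: $162,315 × 9/45 = $32,463. Book value $166,552.
Year 2: $162,315 × 8/45 = $28,856. Book value $137,696.
Year 3: $162,315 × 7/45 = $25,249. Book value $112,447.
Year 4: $162,315 × 6/45 = $21,642. Book value $90,805.

$90,805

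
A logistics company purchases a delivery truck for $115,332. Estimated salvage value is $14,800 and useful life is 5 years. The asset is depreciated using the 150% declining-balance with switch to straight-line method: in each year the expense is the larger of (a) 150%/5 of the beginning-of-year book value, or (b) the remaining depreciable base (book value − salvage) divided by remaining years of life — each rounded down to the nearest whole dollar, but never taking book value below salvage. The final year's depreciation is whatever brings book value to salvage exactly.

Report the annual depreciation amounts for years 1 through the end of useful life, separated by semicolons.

Depreciable base = $115,332 − $14,800 = $100,532.
Year 1: DB = ⌊$115,332 × 150%/5⌋ = $34,599; SL = ⌊$100,532/5⌋ = $20,106 → take DB $34,599. Book value $80,733.
Year 2: DB = ⌊$80,733 × 150%/5⌋ = $24,219; SL = ⌊$65,933/4⌋ = $16,483 → take DB $24,219. Book value $56,514.
Year 3: DB = ⌊$56,514 × 150%/5⌋ = $16,954; SL = ⌊$41,714/3⌋ = $13,904 → take DB $16,954. Book value $39,560.
Year 4: DB = ⌊$39,560 × 150%/5⌋ = $11,868; SL = ⌊$24,760/2⌋ = $12,380 → take SL $12,380. Book value $27,180.
Year 5 (final): $27,180 − $14,800 = $12,380. Book value $14,800.

$34,599; $24,219; $16,954; $12,380; $12,380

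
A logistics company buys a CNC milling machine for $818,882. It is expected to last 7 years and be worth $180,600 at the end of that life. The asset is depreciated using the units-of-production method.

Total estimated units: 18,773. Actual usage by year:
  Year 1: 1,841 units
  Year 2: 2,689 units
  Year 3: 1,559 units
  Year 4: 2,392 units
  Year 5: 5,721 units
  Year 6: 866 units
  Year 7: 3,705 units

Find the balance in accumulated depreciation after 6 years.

$512,312

Depreciable base = $818,882 − $180,600 = $638,282.
Rate = $638,282 / 18,773 units = $34 per unit.
Year 1: 1,841 × $34 = $62,594. Book value $756,288.
Year 2: 2,689 × $34 = $91,426. Book value $664,862.
Year 3: 1,559 × $34 = $53,006. Book value $611,856.
Year 4: 2,392 × $34 = $81,328. Book value $530,528.
Year 5: 5,721 × $34 = $194,514. Book value $336,014.
Year 6: 866 × $34 = $29,444. Book value $306,570.
Accumulated through year 6 = $818,882 − $306,570 = $512,312.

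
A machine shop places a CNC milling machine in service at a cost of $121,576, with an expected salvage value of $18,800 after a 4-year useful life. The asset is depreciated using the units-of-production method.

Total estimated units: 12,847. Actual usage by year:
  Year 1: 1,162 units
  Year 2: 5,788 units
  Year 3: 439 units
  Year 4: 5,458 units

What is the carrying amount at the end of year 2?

Depreciable base = $121,576 − $18,800 = $102,776.
Rate = $102,776 / 12,847 units = $8 per unit.
Year 1: 1,162 × $8 = $9,296. Book value $112,280.
Year 2: 5,788 × $8 = $46,304. Book value $65,976.

$65,976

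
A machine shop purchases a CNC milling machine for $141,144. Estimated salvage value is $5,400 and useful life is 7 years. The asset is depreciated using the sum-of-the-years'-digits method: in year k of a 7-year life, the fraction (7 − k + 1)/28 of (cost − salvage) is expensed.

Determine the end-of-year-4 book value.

Depreciable base = $141,144 − $5,400 = $135,744.
Sum of the years' digits = 7+6+5+4+3+2+1 = 28.
Year 1: $135,744 × 7/28 = $33,936. Book value $107,208.
Year 2: $135,744 × 6/28 = $29,088. Book value $78,120.
Year 3: $135,744 × 5/28 = $24,240. Book value $53,880.
Year 4: $135,744 × 4/28 = $19,392. Book value $34,488.

$34,488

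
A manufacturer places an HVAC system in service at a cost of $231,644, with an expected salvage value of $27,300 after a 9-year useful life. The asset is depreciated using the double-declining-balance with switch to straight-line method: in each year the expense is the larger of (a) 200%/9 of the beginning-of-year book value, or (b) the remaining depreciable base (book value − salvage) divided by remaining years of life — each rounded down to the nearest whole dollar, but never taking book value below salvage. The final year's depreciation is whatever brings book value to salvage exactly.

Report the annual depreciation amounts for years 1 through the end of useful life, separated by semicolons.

Depreciable base = $231,644 − $27,300 = $204,344.
Year 1: DB = ⌊$231,644 × 200%/9⌋ = $51,476; SL = ⌊$204,344/9⌋ = $22,704 → take DB $51,476. Book value $180,168.
Year 2: DB = ⌊$180,168 × 200%/9⌋ = $40,037; SL = ⌊$152,868/8⌋ = $19,108 → take DB $40,037. Book value $140,131.
Year 3: DB = ⌊$140,131 × 200%/9⌋ = $31,140; SL = ⌊$112,831/7⌋ = $16,118 → take DB $31,140. Book value $108,991.
Year 4: DB = ⌊$108,991 × 200%/9⌋ = $24,220; SL = ⌊$81,691/6⌋ = $13,615 → take DB $24,220. Book value $84,771.
Year 5: DB = ⌊$84,771 × 200%/9⌋ = $18,838; SL = ⌊$57,471/5⌋ = $11,494 → take DB $18,838. Book value $65,933.
Year 6: DB = ⌊$65,933 × 200%/9⌋ = $14,651; SL = ⌊$38,633/4⌋ = $9,658 → take DB $14,651. Book value $51,282.
Year 7: DB = ⌊$51,282 × 200%/9⌋ = $11,396; SL = ⌊$23,982/3⌋ = $7,994 → take DB $11,396. Book value $39,886.
Year 8: DB = ⌊$39,886 × 200%/9⌋ = $8,863; SL = ⌊$12,586/2⌋ = $6,293 → take DB $8,863. Book value $31,023.
Year 9 (final): $31,023 − $27,300 = $3,723. Book value $27,300.

$51,476; $40,037; $31,140; $24,220; $18,838; $14,651; $11,396; $8,863; $3,723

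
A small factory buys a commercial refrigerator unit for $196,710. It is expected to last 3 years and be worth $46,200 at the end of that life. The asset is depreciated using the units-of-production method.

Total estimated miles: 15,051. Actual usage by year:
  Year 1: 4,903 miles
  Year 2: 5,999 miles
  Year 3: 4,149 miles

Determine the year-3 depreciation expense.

Depreciable base = $196,710 − $46,200 = $150,510.
Rate = $150,510 / 15,051 miles = $10 per mile.
Year 1: 4,903 × $10 = $49,030. Book value $147,680.
Year 2: 5,999 × $10 = $59,990. Book value $87,690.
Year 3: 4,149 × $10 = $41,490. Book value $46,200.

$41,490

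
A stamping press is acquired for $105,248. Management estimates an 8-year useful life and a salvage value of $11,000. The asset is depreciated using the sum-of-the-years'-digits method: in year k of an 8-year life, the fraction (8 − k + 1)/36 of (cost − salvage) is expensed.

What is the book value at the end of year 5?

Depreciable base = $105,248 − $11,000 = $94,248.
Sum of the years' digits = 8+7+6+5+4+3+2+1 = 36.
Year 1: $94,248 × 8/36 = $20,944. Book value $84,304.
Year 2: $94,248 × 7/36 = $18,326. Book value $65,978.
Year 3: $94,248 × 6/36 = $15,708. Book value $50,270.
Year 4: $94,248 × 5/36 = $13,090. Book value $37,180.
Year 5: $94,248 × 4/36 = $10,472. Book value $26,708.

$26,708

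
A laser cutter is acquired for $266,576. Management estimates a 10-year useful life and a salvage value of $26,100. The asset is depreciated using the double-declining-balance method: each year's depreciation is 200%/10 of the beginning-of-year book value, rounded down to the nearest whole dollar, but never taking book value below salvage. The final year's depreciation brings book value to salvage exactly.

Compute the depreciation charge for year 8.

Depreciable base = $266,576 − $26,100 = $240,476.
Year 1: ⌊$266,576 × 200%/10⌋ = $53,315. Book value $213,261.
Year 2: ⌊$213,261 × 200%/10⌋ = $42,652. Book value $170,609.
Year 3: ⌊$170,609 × 200%/10⌋ = $34,121. Book value $136,488.
Year 4: ⌊$136,488 × 200%/10⌋ = $27,297. Book value $109,191.
Year 5: ⌊$109,191 × 200%/10⌋ = $21,838. Book value $87,353.
Year 6: ⌊$87,353 × 200%/10⌋ = $17,470. Book value $69,883.
Year 7: ⌊$69,883 × 200%/10⌋ = $13,976. Book value $55,907.
Year 8: ⌊$55,907 × 200%/10⌋ = $11,181. Book value $44,726.

$11,181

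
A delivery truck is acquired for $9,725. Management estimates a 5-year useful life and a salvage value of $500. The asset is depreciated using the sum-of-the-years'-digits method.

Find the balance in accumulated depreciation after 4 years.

Depreciable base = $9,725 − $500 = $9,225.
Sum of the years' digits = 5+4+3+2+1 = 15.
Year 1: $9,225 × 5/15 = $3,075. Book value $6,650.
Year 2: $9,225 × 4/15 = $2,460. Book value $4,190.
Year 3: $9,225 × 3/15 = $1,845. Book value $2,345.
Year 4: $9,225 × 2/15 = $1,230. Book value $1,115.
Accumulated through year 4 = $9,725 − $1,115 = $8,610.

$8,610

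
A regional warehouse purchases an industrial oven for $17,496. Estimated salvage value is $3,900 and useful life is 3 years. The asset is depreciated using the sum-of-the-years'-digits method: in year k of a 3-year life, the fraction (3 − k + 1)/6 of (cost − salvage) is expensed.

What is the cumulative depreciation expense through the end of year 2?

$11,330

Depreciable base = $17,496 − $3,900 = $13,596.
Sum of the years' digits = 3+2+1 = 6.
Year 1: $13,596 × 3/6 = $6,798. Book value $10,698.
Year 2: $13,596 × 2/6 = $4,532. Book value $6,166.
Accumulated through year 2 = $17,496 − $6,166 = $11,330.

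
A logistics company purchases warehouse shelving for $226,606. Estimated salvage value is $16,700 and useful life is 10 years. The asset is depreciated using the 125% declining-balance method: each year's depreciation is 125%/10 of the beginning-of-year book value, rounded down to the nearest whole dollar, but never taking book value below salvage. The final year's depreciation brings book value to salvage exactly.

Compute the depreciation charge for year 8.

$11,123

Depreciable base = $226,606 − $16,700 = $209,906.
Year 1: ⌊$226,606 × 125%/10⌋ = $28,325. Book value $198,281.
Year 2: ⌊$198,281 × 125%/10⌋ = $24,785. Book value $173,496.
Year 3: ⌊$173,496 × 125%/10⌋ = $21,687. Book value $151,809.
Year 4: ⌊$151,809 × 125%/10⌋ = $18,976. Book value $132,833.
Year 5: ⌊$132,833 × 125%/10⌋ = $16,604. Book value $116,229.
Year 6: ⌊$116,229 × 125%/10⌋ = $14,528. Book value $101,701.
Year 7: ⌊$101,701 × 125%/10⌋ = $12,712. Book value $88,989.
Year 8: ⌊$88,989 × 125%/10⌋ = $11,123. Book value $77,866.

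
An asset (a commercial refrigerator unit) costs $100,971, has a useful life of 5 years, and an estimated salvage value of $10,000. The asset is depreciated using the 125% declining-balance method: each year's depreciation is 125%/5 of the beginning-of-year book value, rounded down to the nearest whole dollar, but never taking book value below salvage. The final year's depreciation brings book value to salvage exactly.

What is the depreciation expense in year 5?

$21,949

Depreciable base = $100,971 − $10,000 = $90,971.
Year 1: ⌊$100,971 × 125%/5⌋ = $25,242. Book value $75,729.
Year 2: ⌊$75,729 × 125%/5⌋ = $18,932. Book value $56,797.
Year 3: ⌊$56,797 × 125%/5⌋ = $14,199. Book value $42,598.
Year 4: ⌊$42,598 × 125%/5⌋ = $10,649. Book value $31,949.
Year 5 (final): $31,949 − $10,000 = $21,949. Book value $10,000.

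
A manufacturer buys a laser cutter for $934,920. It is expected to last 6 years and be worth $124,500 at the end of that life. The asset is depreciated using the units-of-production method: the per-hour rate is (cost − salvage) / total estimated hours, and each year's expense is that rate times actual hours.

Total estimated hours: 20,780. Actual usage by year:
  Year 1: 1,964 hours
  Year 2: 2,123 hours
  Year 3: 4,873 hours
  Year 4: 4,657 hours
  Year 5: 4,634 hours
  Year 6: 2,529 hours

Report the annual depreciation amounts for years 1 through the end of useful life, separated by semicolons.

Depreciable base = $934,920 − $124,500 = $810,420.
Rate = $810,420 / 20,780 hours = $39 per hour.
Year 1: 1,964 × $39 = $76,596. Book value $858,324.
Year 2: 2,123 × $39 = $82,797. Book value $775,527.
Year 3: 4,873 × $39 = $190,047. Book value $585,480.
Year 4: 4,657 × $39 = $181,623. Book value $403,857.
Year 5: 4,634 × $39 = $180,726. Book value $223,131.
Year 6: 2,529 × $39 = $98,631. Book value $124,500.

$76,596; $82,797; $190,047; $181,623; $180,726; $98,631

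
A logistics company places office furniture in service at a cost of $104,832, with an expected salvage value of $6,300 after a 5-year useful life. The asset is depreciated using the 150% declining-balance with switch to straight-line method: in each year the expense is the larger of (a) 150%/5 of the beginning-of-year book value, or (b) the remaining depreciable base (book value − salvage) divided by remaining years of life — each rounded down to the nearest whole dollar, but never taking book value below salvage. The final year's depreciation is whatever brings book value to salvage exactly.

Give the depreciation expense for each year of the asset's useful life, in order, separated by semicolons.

Depreciable base = $104,832 − $6,300 = $98,532.
Year 1: DB = ⌊$104,832 × 150%/5⌋ = $31,449; SL = ⌊$98,532/5⌋ = $19,706 → take DB $31,449. Book value $73,383.
Year 2: DB = ⌊$73,383 × 150%/5⌋ = $22,014; SL = ⌊$67,083/4⌋ = $16,770 → take DB $22,014. Book value $51,369.
Year 3: DB = ⌊$51,369 × 150%/5⌋ = $15,410; SL = ⌊$45,069/3⌋ = $15,023 → take DB $15,410. Book value $35,959.
Year 4: DB = ⌊$35,959 × 150%/5⌋ = $10,787; SL = ⌊$29,659/2⌋ = $14,829 → take SL $14,829. Book value $21,130.
Year 5 (final): $21,130 − $6,300 = $14,830. Book value $6,300.

$31,449; $22,014; $15,410; $14,829; $14,830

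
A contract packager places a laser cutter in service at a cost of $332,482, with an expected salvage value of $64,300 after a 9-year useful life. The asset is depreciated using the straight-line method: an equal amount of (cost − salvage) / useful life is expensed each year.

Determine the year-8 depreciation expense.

$29,798

Depreciable base = $332,482 − $64,300 = $268,182.
Annual expense = $268,182 / 9 = $29,798.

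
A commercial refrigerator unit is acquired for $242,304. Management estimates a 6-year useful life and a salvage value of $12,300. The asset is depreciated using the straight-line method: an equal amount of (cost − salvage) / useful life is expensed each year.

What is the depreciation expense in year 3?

Depreciable base = $242,304 − $12,300 = $230,004.
Annual expense = $230,004 / 6 = $38,334.

$38,334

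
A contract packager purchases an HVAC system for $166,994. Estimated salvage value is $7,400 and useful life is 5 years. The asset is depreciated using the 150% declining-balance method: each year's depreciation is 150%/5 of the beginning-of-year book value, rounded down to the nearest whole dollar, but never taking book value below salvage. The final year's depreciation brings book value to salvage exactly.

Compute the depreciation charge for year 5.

Depreciable base = $166,994 − $7,400 = $159,594.
Year 1: ⌊$166,994 × 150%/5⌋ = $50,098. Book value $116,896.
Year 2: ⌊$116,896 × 150%/5⌋ = $35,068. Book value $81,828.
Year 3: ⌊$81,828 × 150%/5⌋ = $24,548. Book value $57,280.
Year 4: ⌊$57,280 × 150%/5⌋ = $17,184. Book value $40,096.
Year 5 (final): $40,096 − $7,400 = $32,696. Book value $7,400.

$32,696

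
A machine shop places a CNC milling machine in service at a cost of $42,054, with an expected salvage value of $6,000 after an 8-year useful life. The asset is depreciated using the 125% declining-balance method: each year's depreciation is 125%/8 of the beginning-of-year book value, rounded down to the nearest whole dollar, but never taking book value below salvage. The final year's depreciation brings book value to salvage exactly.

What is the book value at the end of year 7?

$12,804

Depreciable base = $42,054 − $6,000 = $36,054.
Year 1: ⌊$42,054 × 125%/8⌋ = $6,570. Book value $35,484.
Year 2: ⌊$35,484 × 125%/8⌋ = $5,544. Book value $29,940.
Year 3: ⌊$29,940 × 125%/8⌋ = $4,678. Book value $25,262.
Year 4: ⌊$25,262 × 125%/8⌋ = $3,947. Book value $21,315.
Year 5: ⌊$21,315 × 125%/8⌋ = $3,330. Book value $17,985.
Year 6: ⌊$17,985 × 125%/8⌋ = $2,810. Book value $15,175.
Year 7: ⌊$15,175 × 125%/8⌋ = $2,371. Book value $12,804.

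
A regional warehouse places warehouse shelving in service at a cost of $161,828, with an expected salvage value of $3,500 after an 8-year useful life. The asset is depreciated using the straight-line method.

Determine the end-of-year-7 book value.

$23,291

Depreciable base = $161,828 − $3,500 = $158,328.
Annual expense = $158,328 / 8 = $19,791.
End of year 1: book value $142,037.
End of year 2: book value $122,246.
End of year 3: book value $102,455.
End of year 4: book value $82,664.
End of year 5: book value $62,873.
End of year 6: book value $43,082.
End of year 7: book value $23,291.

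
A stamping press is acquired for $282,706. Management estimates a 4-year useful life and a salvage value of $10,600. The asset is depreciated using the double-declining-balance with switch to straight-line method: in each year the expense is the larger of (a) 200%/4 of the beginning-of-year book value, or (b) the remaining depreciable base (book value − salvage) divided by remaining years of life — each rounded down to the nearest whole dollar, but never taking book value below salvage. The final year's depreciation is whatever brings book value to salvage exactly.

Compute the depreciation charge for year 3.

$35,338

Depreciable base = $282,706 − $10,600 = $272,106.
Year 1: DB = ⌊$282,706 × 200%/4⌋ = $141,353; SL = ⌊$272,106/4⌋ = $68,026 → take DB $141,353. Book value $141,353.
Year 2: DB = ⌊$141,353 × 200%/4⌋ = $70,676; SL = ⌊$130,753/3⌋ = $43,584 → take DB $70,676. Book value $70,677.
Year 3: DB = ⌊$70,677 × 200%/4⌋ = $35,338; SL = ⌊$60,077/2⌋ = $30,038 → take DB $35,338. Book value $35,339.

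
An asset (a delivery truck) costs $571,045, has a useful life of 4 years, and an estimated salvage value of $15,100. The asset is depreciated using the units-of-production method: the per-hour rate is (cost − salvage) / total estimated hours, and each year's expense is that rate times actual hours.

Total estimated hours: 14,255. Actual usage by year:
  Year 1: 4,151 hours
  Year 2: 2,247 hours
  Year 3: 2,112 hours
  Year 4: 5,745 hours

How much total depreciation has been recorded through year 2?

Depreciable base = $571,045 − $15,100 = $555,945.
Rate = $555,945 / 14,255 hours = $39 per hour.
Year 1: 4,151 × $39 = $161,889. Book value $409,156.
Year 2: 2,247 × $39 = $87,633. Book value $321,523.
Accumulated through year 2 = $571,045 − $321,523 = $249,522.

$249,522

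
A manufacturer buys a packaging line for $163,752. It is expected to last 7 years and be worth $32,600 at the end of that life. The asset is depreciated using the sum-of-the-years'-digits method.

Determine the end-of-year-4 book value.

Depreciable base = $163,752 − $32,600 = $131,152.
Sum of the years' digits = 7+6+5+4+3+2+1 = 28.
Year 1: $131,152 × 7/28 = $32,788. Book value $130,964.
Year 2: $131,152 × 6/28 = $28,104. Book value $102,860.
Year 3: $131,152 × 5/28 = $23,420. Book value $79,440.
Year 4: $131,152 × 4/28 = $18,736. Book value $60,704.

$60,704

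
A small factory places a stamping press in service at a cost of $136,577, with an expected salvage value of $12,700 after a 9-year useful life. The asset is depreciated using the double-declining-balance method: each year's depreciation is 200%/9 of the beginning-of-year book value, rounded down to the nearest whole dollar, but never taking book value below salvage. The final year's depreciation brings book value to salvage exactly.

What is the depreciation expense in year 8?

$5,226

Depreciable base = $136,577 − $12,700 = $123,877.
Year 1: ⌊$136,577 × 200%/9⌋ = $30,350. Book value $106,227.
Year 2: ⌊$106,227 × 200%/9⌋ = $23,606. Book value $82,621.
Year 3: ⌊$82,621 × 200%/9⌋ = $18,360. Book value $64,261.
Year 4: ⌊$64,261 × 200%/9⌋ = $14,280. Book value $49,981.
Year 5: ⌊$49,981 × 200%/9⌋ = $11,106. Book value $38,875.
Year 6: ⌊$38,875 × 200%/9⌋ = $8,638. Book value $30,237.
Year 7: ⌊$30,237 × 200%/9⌋ = $6,719. Book value $23,518.
Year 8: ⌊$23,518 × 200%/9⌋ = $5,226. Book value $18,292.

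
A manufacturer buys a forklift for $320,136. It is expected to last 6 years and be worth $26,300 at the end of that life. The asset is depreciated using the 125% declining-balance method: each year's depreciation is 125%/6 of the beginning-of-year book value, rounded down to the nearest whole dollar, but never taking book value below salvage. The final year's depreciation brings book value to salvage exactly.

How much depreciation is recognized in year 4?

$33,091

Depreciable base = $320,136 − $26,300 = $293,836.
Year 1: ⌊$320,136 × 125%/6⌋ = $66,695. Book value $253,441.
Year 2: ⌊$253,441 × 125%/6⌋ = $52,800. Book value $200,641.
Year 3: ⌊$200,641 × 125%/6⌋ = $41,800. Book value $158,841.
Year 4: ⌊$158,841 × 125%/6⌋ = $33,091. Book value $125,750.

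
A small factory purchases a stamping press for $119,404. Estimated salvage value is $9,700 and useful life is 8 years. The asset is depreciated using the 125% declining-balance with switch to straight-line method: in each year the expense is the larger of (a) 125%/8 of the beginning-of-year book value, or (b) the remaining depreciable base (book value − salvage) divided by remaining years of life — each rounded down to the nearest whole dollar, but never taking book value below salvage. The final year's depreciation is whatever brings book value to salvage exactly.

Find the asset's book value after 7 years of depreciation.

$22,105

Depreciable base = $119,404 − $9,700 = $109,704.
Year 1: DB = ⌊$119,404 × 125%/8⌋ = $18,656; SL = ⌊$109,704/8⌋ = $13,713 → take DB $18,656. Book value $100,748.
Year 2: DB = ⌊$100,748 × 125%/8⌋ = $15,741; SL = ⌊$91,048/7⌋ = $13,006 → take DB $15,741. Book value $85,007.
Year 3: DB = ⌊$85,007 × 125%/8⌋ = $13,282; SL = ⌊$75,307/6⌋ = $12,551 → take DB $13,282. Book value $71,725.
Year 4: DB = ⌊$71,725 × 125%/8⌋ = $11,207; SL = ⌊$62,025/5⌋ = $12,405 → take SL $12,405. Book value $59,320.
Year 5: DB = ⌊$59,320 × 125%/8⌋ = $9,268; SL = ⌊$49,620/4⌋ = $12,405 → take SL $12,405. Book value $46,915.
Year 6: DB = ⌊$46,915 × 125%/8⌋ = $7,330; SL = ⌊$37,215/3⌋ = $12,405 → take SL $12,405. Book value $34,510.
Year 7: DB = ⌊$34,510 × 125%/8⌋ = $5,392; SL = ⌊$24,810/2⌋ = $12,405 → take SL $12,405. Book value $22,105.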